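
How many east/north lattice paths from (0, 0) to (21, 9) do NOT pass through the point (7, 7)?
Number of paths = 13895310

Total paths from (0, 0) to (21, 9): C(30, 21) = 14307150. Paths through (7, 7): (paths (0, 0) → (7, 7)) × (paths (7, 7) → (21, 9)) = C(14, 7) · C(16, 14) = 3432 · 120 = 411840. Avoidance count = 14307150 − 411840 = 13895310.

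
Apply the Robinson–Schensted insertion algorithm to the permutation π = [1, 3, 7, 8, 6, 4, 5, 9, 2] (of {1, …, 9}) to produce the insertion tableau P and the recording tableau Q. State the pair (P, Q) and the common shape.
P = [1, 2, 4, 5, 9] / [3, 8] / [6] / [7];  Q = [1, 2, 3, 4, 8] / [5, 7] / [6] / [9];  common shape = (5, 2, 1, 1)

Row-insert the values π_1, π_2, … into P one at a time, bumping the leftmost entry strictly greater than the inserted value down to the next row. The recording tableau Q records, in position (i, j), the step at which that cell was added to P.
  Insert 1 (step 1): P = [1];  Q = [1]
  Insert 3 (step 2): P = [1, 3];  Q = [1, 2]
  Insert 7 (step 3): P = [1, 3, 7];  Q = [1, 2, 3]
  Insert 8 (step 4): P = [1, 3, 7, 8];  Q = [1, 2, 3, 4]
  Insert 6 (step 5): P = [1, 3, 6, 8] / [7];  Q = [1, 2, 3, 4] / [5]
  Insert 4 (step 6): P = [1, 3, 4, 8] / [6] / [7];  Q = [1, 2, 3, 4] / [5] / [6]
  Insert 5 (step 7): P = [1, 3, 4, 5] / [6, 8] / [7];  Q = [1, 2, 3, 4] / [5, 7] / [6]
  Insert 9 (step 8): P = [1, 3, 4, 5, 9] / [6, 8] / [7];  Q = [1, 2, 3, 4, 8] / [5, 7] / [6]
  Insert 2 (step 9): P = [1, 2, 4, 5, 9] / [3, 8] / [6] / [7];  Q = [1, 2, 3, 4, 8] / [5, 7] / [6] / [9]
Final shape: (5, 2, 1, 1).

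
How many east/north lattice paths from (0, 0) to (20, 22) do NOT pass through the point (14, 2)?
Number of paths = 513763979820

Total paths from (0, 0) to (20, 22): C(42, 20) = 513791607420. Paths through (14, 2): (paths (0, 0) → (14, 2)) × (paths (14, 2) → (20, 22)) = C(16, 14) · C(26, 6) = 120 · 230230 = 27627600. Avoidance count = 513791607420 − 27627600 = 513763979820.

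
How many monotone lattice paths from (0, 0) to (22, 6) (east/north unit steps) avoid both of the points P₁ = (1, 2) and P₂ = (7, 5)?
Number of paths = 330150

Inclusion–exclusion. Total paths: C(28, 22) = 376740. Through P₁: C(3, 1)·C(25, 21) = 37950. Through P₂: C(12, 7)·C(16, 15) = 12672. Since P₁ is strictly southwest of P₂, a monotone path through both must visit P₁ then P₂; paths through both = C(3, 1)·C(9, 6)·C(16, 15) = 4032. Avoid both = 376740 − 37950 − 12672 + 4032 = 330150.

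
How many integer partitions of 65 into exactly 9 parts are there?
p(65, 9 parts) = 88252

Partitions of n into exactly k parts are in bijection with partitions of n − k into at most k parts (subtract 1 from each part). So p(65, exactly 9) = p(56, parts ≤ 9). Computing via the recurrence p(m, j) = p(m, j−1) + p(m−j, j) gives 88252.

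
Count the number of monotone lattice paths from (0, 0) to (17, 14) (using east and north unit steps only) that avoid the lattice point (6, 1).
Number of paths = 247709517

Total paths from (0, 0) to (17, 14): C(31, 17) = 265182525. Paths through (6, 1): (paths (0, 0) → (6, 1)) × (paths (6, 1) → (17, 14)) = C(7, 6) · C(24, 11) = 7 · 2496144 = 17473008. Avoidance count = 265182525 − 17473008 = 247709517.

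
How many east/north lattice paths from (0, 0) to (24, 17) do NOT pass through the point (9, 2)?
Number of paths = 143053016850

Total paths from (0, 0) to (24, 17): C(41, 24) = 151584480450. Paths through (9, 2): (paths (0, 0) → (9, 2)) × (paths (9, 2) → (24, 17)) = C(11, 9) · C(30, 15) = 55 · 155117520 = 8531463600. Avoidance count = 151584480450 − 8531463600 = 143053016850.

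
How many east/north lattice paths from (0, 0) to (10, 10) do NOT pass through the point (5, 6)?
Number of paths = 126544

Total paths from (0, 0) to (10, 10): C(20, 10) = 184756. Paths through (5, 6): (paths (0, 0) → (5, 6)) × (paths (5, 6) → (10, 10)) = C(11, 5) · C(9, 5) = 462 · 126 = 58212. Avoidance count = 184756 − 58212 = 126544.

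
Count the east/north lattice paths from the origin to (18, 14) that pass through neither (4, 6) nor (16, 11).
Number of paths = 286899750

Inclusion–exclusion. Total paths: C(32, 18) = 471435600. Through P₁: C(10, 4)·C(22, 14) = 67151700. Through P₂: C(27, 16)·C(5, 2) = 130378950. Since P₁ is strictly southwest of P₂, a monotone path through both must visit P₁ then P₂; paths through both = C(10, 4)·C(17, 12)·C(5, 2) = 12994800. Avoid both = 471435600 − 67151700 − 130378950 + 12994800 = 286899750.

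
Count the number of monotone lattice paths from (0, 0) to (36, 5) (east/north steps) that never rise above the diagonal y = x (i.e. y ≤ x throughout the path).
Number of paths = 648128

By the reflection principle (André's argument), the number of monotone paths to (36, 5) with n ≤ m that never go above y = x is C(41, 36) − C(41, 37) = 749398 − 101270 = 648128.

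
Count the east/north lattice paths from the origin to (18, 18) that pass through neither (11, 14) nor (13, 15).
Number of paths = 6256275540

Inclusion–exclusion. Total paths: C(36, 18) = 9075135300. Through P₁: C(25, 11)·C(11, 7) = 1470942000. Through P₂: C(28, 13)·C(8, 5) = 2096760960. Since P₁ is strictly southwest of P₂, a monotone path through both must visit P₁ then P₂; paths through both = C(25, 11)·C(3, 2)·C(8, 5) = 748843200. Avoid both = 9075135300 − 1470942000 − 2096760960 + 748843200 = 6256275540.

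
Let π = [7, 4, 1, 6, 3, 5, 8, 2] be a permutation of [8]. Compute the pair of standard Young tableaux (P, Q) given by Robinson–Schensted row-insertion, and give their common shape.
P = [1, 2, 5, 8] / [3, 6] / [4] / [7];  Q = [1, 4, 6, 7] / [2, 5] / [3] / [8];  common shape = (4, 2, 1, 1)

Row-insert the values π_1, π_2, … into P one at a time, bumping the leftmost entry strictly greater than the inserted value down to the next row. The recording tableau Q records, in position (i, j), the step at which that cell was added to P.
  Insert 7 (step 1): P = [7];  Q = [1]
  Insert 4 (step 2): P = [4] / [7];  Q = [1] / [2]
  Insert 1 (step 3): P = [1] / [4] / [7];  Q = [1] / [2] / [3]
  Insert 6 (step 4): P = [1, 6] / [4] / [7];  Q = [1, 4] / [2] / [3]
  Insert 3 (step 5): P = [1, 3] / [4, 6] / [7];  Q = [1, 4] / [2, 5] / [3]
  Insert 5 (step 6): P = [1, 3, 5] / [4, 6] / [7];  Q = [1, 4, 6] / [2, 5] / [3]
  Insert 8 (step 7): P = [1, 3, 5, 8] / [4, 6] / [7];  Q = [1, 4, 6, 7] / [2, 5] / [3]
  Insert 2 (step 8): P = [1, 2, 5, 8] / [3, 6] / [4] / [7];  Q = [1, 4, 6, 7] / [2, 5] / [3] / [8]
Final shape: (4, 2, 1, 1).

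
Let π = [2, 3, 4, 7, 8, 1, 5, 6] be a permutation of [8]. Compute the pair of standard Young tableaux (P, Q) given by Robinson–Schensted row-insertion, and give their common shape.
P = [1, 3, 4, 5, 6] / [2, 7, 8];  Q = [1, 2, 3, 4, 5] / [6, 7, 8];  common shape = (5, 3)

Row-insert the values π_1, π_2, … into P one at a time, bumping the leftmost entry strictly greater than the inserted value down to the next row. The recording tableau Q records, in position (i, j), the step at which that cell was added to P.
  Insert 2 (step 1): P = [2];  Q = [1]
  Insert 3 (step 2): P = [2, 3];  Q = [1, 2]
  Insert 4 (step 3): P = [2, 3, 4];  Q = [1, 2, 3]
  Insert 7 (step 4): P = [2, 3, 4, 7];  Q = [1, 2, 3, 4]
  Insert 8 (step 5): P = [2, 3, 4, 7, 8];  Q = [1, 2, 3, 4, 5]
  Insert 1 (step 6): P = [1, 3, 4, 7, 8] / [2];  Q = [1, 2, 3, 4, 5] / [6]
  Insert 5 (step 7): P = [1, 3, 4, 5, 8] / [2, 7];  Q = [1, 2, 3, 4, 5] / [6, 7]
  Insert 6 (step 8): P = [1, 3, 4, 5, 6] / [2, 7, 8];  Q = [1, 2, 3, 4, 5] / [6, 7, 8]
Final shape: (5, 3).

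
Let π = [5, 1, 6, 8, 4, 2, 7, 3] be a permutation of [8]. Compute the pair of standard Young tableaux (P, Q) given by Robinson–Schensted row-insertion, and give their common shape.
P = [1, 2, 3] / [4, 6, 7] / [5, 8];  Q = [1, 3, 4] / [2, 5, 7] / [6, 8];  common shape = (3, 3, 2)

Row-insert the values π_1, π_2, … into P one at a time, bumping the leftmost entry strictly greater than the inserted value down to the next row. The recording tableau Q records, in position (i, j), the step at which that cell was added to P.
  Insert 5 (step 1): P = [5];  Q = [1]
  Insert 1 (step 2): P = [1] / [5];  Q = [1] / [2]
  Insert 6 (step 3): P = [1, 6] / [5];  Q = [1, 3] / [2]
  Insert 8 (step 4): P = [1, 6, 8] / [5];  Q = [1, 3, 4] / [2]
  Insert 4 (step 5): P = [1, 4, 8] / [5, 6];  Q = [1, 3, 4] / [2, 5]
  Insert 2 (step 6): P = [1, 2, 8] / [4, 6] / [5];  Q = [1, 3, 4] / [2, 5] / [6]
  Insert 7 (step 7): P = [1, 2, 7] / [4, 6, 8] / [5];  Q = [1, 3, 4] / [2, 5, 7] / [6]
  Insert 3 (step 8): P = [1, 2, 3] / [4, 6, 7] / [5, 8];  Q = [1, 3, 4] / [2, 5, 7] / [6, 8]
Final shape: (3, 3, 2).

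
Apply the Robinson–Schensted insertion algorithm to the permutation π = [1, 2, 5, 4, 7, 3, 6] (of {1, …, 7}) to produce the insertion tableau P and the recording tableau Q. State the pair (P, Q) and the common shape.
P = [1, 2, 3, 6] / [4, 7] / [5];  Q = [1, 2, 3, 5] / [4, 7] / [6];  common shape = (4, 2, 1)

Row-insert the values π_1, π_2, … into P one at a time, bumping the leftmost entry strictly greater than the inserted value down to the next row. The recording tableau Q records, in position (i, j), the step at which that cell was added to P.
  Insert 1 (step 1): P = [1];  Q = [1]
  Insert 2 (step 2): P = [1, 2];  Q = [1, 2]
  Insert 5 (step 3): P = [1, 2, 5];  Q = [1, 2, 3]
  Insert 4 (step 4): P = [1, 2, 4] / [5];  Q = [1, 2, 3] / [4]
  Insert 7 (step 5): P = [1, 2, 4, 7] / [5];  Q = [1, 2, 3, 5] / [4]
  Insert 3 (step 6): P = [1, 2, 3, 7] / [4] / [5];  Q = [1, 2, 3, 5] / [4] / [6]
  Insert 6 (step 7): P = [1, 2, 3, 6] / [4, 7] / [5];  Q = [1, 2, 3, 5] / [4, 7] / [6]
Final shape: (4, 2, 1).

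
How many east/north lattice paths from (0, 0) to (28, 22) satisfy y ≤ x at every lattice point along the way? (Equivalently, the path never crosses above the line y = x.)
Number of paths = 21422369201800

By the reflection principle (André's argument), the number of monotone paths to (28, 22) with n ≤ m that never go above y = x is C(50, 28) − C(50, 29) = 88749815264600 − 67327446062800 = 21422369201800.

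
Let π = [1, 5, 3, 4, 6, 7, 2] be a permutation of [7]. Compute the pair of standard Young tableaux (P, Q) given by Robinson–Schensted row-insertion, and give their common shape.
P = [1, 2, 4, 6, 7] / [3] / [5];  Q = [1, 2, 4, 5, 6] / [3] / [7];  common shape = (5, 1, 1)

Row-insert the values π_1, π_2, … into P one at a time, bumping the leftmost entry strictly greater than the inserted value down to the next row. The recording tableau Q records, in position (i, j), the step at which that cell was added to P.
  Insert 1 (step 1): P = [1];  Q = [1]
  Insert 5 (step 2): P = [1, 5];  Q = [1, 2]
  Insert 3 (step 3): P = [1, 3] / [5];  Q = [1, 2] / [3]
  Insert 4 (step 4): P = [1, 3, 4] / [5];  Q = [1, 2, 4] / [3]
  Insert 6 (step 5): P = [1, 3, 4, 6] / [5];  Q = [1, 2, 4, 5] / [3]
  Insert 7 (step 6): P = [1, 3, 4, 6, 7] / [5];  Q = [1, 2, 4, 5, 6] / [3]
  Insert 2 (step 7): P = [1, 2, 4, 6, 7] / [3] / [5];  Q = [1, 2, 4, 5, 6] / [3] / [7]
Final shape: (5, 1, 1).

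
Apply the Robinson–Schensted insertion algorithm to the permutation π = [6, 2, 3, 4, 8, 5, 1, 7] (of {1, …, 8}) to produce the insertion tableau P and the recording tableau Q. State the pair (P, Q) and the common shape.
P = [1, 3, 4, 5, 7] / [2, 8] / [6];  Q = [1, 3, 4, 5, 8] / [2, 6] / [7];  common shape = (5, 2, 1)

Row-insert the values π_1, π_2, … into P one at a time, bumping the leftmost entry strictly greater than the inserted value down to the next row. The recording tableau Q records, in position (i, j), the step at which that cell was added to P.
  Insert 6 (step 1): P = [6];  Q = [1]
  Insert 2 (step 2): P = [2] / [6];  Q = [1] / [2]
  Insert 3 (step 3): P = [2, 3] / [6];  Q = [1, 3] / [2]
  Insert 4 (step 4): P = [2, 3, 4] / [6];  Q = [1, 3, 4] / [2]
  Insert 8 (step 5): P = [2, 3, 4, 8] / [6];  Q = [1, 3, 4, 5] / [2]
  Insert 5 (step 6): P = [2, 3, 4, 5] / [6, 8];  Q = [1, 3, 4, 5] / [2, 6]
  Insert 1 (step 7): P = [1, 3, 4, 5] / [2, 8] / [6];  Q = [1, 3, 4, 5] / [2, 6] / [7]
  Insert 7 (step 8): P = [1, 3, 4, 5, 7] / [2, 8] / [6];  Q = [1, 3, 4, 5, 8] / [2, 6] / [7]
Final shape: (5, 2, 1).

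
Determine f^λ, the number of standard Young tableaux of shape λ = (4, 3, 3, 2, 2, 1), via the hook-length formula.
# SYT of shape (4, 3, 3, 2, 2, 1) = 128700

Hook-length formula: f^λ = n! / Π hook(c), product over all cells c of the Young diagram. For λ = (4, 3, 3, 2, 2, 1), n = 15 boxes. Hook lengths by row (left-to-right, top-to-bottom): [9, 7, 4, 1]; [7, 5, 2]; [6, 4, 1]; [4, 2]; [3, 1]; [1]. Product of hooks = 10160640. So f^λ = 15! / 10160640 = 1307674368000 / 10160640 = 128700.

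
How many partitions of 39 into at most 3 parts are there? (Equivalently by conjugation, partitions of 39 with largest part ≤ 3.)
p(39, parts ≤ 3) = 147

Use the recurrence p(n, m) = p(n, m−1) + p(n−m, m): either the largest part is < m (count p(n, m−1)) or the largest part is exactly m (remove one copy of m, count p(n−m, m)). With p(0, ·) = 1 this gives p(39, parts ≤ 3) = 147. (By conjugating Young diagrams, this also counts partitions of 39 into at most 3 parts.)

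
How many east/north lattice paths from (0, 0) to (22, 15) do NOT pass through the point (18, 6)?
Number of paths = 9267963620

Total paths from (0, 0) to (22, 15): C(37, 22) = 9364199760. Paths through (18, 6): (paths (0, 0) → (18, 6)) × (paths (18, 6) → (22, 15)) = C(24, 18) · C(13, 4) = 134596 · 715 = 96236140. Avoidance count = 9364199760 − 96236140 = 9267963620.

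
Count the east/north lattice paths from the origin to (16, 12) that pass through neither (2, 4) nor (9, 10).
Number of paths = 23226237

Inclusion–exclusion. Total paths: C(28, 16) = 30421755. Through P₁: C(6, 2)·C(22, 14) = 4796550. Through P₂: C(19, 9)·C(9, 7) = 3325608. Since P₁ is strictly southwest of P₂, a monotone path through both must visit P₁ then P₂; paths through both = C(6, 2)·C(13, 7)·C(9, 7) = 926640. Avoid both = 30421755 − 4796550 − 3325608 + 926640 = 23226237.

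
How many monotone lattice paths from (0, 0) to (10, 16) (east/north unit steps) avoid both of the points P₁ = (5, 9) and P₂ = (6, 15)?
Number of paths = 3524901

Inclusion–exclusion. Total paths: C(26, 10) = 5311735. Through P₁: C(14, 5)·C(12, 5) = 1585584. Through P₂: C(21, 6)·C(5, 4) = 271320. Since P₁ is strictly southwest of P₂, a monotone path through both must visit P₁ then P₂; paths through both = C(14, 5)·C(7, 1)·C(5, 4) = 70070. Avoid both = 5311735 − 1585584 − 271320 + 70070 = 3524901.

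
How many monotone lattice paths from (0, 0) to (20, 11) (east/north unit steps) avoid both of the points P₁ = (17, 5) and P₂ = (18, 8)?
Number of paths = 67890869

Inclusion–exclusion. Total paths: C(31, 20) = 84672315. Through P₁: C(22, 17)·C(9, 3) = 2212056. Through P₂: C(26, 18)·C(5, 2) = 15622750. Since P₁ is strictly southwest of P₂, a monotone path through both must visit P₁ then P₂; paths through both = C(22, 17)·C(4, 1)·C(5, 2) = 1053360. Avoid both = 84672315 − 2212056 − 15622750 + 1053360 = 67890869.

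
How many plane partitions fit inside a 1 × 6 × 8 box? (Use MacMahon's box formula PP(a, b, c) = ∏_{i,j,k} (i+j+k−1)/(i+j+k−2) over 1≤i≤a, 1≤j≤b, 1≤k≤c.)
PP(1, 6, 8) = 3003

Evaluate the triple product over i = 1..1, j = 1..6, k = 1..8. The factors are (2/1) · (3/2) · (4/3) · (5/4) · (6/5) · (7/6) · (8/7) · (9/8) · … (48 factors total). The numerators and denominators telescope so the product is an integer; carrying out the multiplication exactly gives PP(1, 6, 8) = 3003.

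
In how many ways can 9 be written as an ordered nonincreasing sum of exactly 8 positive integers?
p(9, 8 parts) = 1

Partitions of n into exactly k parts ↔ partitions of n − k into at most k parts (subtract 1 from each part). For n = 9, k = 8, the partitions are: 2+1+1+1+1+1+1+1. Count = 1.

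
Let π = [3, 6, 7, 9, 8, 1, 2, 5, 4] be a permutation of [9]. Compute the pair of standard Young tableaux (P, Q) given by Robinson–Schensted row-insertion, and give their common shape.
P = [1, 2, 4, 8] / [3, 5, 7] / [6] / [9];  Q = [1, 2, 3, 4] / [5, 7, 8] / [6] / [9];  common shape = (4, 3, 1, 1)

Row-insert the values π_1, π_2, … into P one at a time, bumping the leftmost entry strictly greater than the inserted value down to the next row. The recording tableau Q records, in position (i, j), the step at which that cell was added to P.
  Insert 3 (step 1): P = [3];  Q = [1]
  Insert 6 (step 2): P = [3, 6];  Q = [1, 2]
  Insert 7 (step 3): P = [3, 6, 7];  Q = [1, 2, 3]
  Insert 9 (step 4): P = [3, 6, 7, 9];  Q = [1, 2, 3, 4]
  Insert 8 (step 5): P = [3, 6, 7, 8] / [9];  Q = [1, 2, 3, 4] / [5]
  Insert 1 (step 6): P = [1, 6, 7, 8] / [3] / [9];  Q = [1, 2, 3, 4] / [5] / [6]
  Insert 2 (step 7): P = [1, 2, 7, 8] / [3, 6] / [9];  Q = [1, 2, 3, 4] / [5, 7] / [6]
  Insert 5 (step 8): P = [1, 2, 5, 8] / [3, 6, 7] / [9];  Q = [1, 2, 3, 4] / [5, 7, 8] / [6]
  Insert 4 (step 9): P = [1, 2, 4, 8] / [3, 5, 7] / [6] / [9];  Q = [1, 2, 3, 4] / [5, 7, 8] / [6] / [9]
Final shape: (4, 3, 1, 1).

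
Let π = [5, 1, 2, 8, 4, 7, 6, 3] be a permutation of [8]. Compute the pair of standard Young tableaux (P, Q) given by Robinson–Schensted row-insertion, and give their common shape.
P = [1, 2, 3, 6] / [4, 7] / [5] / [8];  Q = [1, 3, 4, 6] / [2, 5] / [7] / [8];  common shape = (4, 2, 1, 1)

Row-insert the values π_1, π_2, … into P one at a time, bumping the leftmost entry strictly greater than the inserted value down to the next row. The recording tableau Q records, in position (i, j), the step at which that cell was added to P.
  Insert 5 (step 1): P = [5];  Q = [1]
  Insert 1 (step 2): P = [1] / [5];  Q = [1] / [2]
  Insert 2 (step 3): P = [1, 2] / [5];  Q = [1, 3] / [2]
  Insert 8 (step 4): P = [1, 2, 8] / [5];  Q = [1, 3, 4] / [2]
  Insert 4 (step 5): P = [1, 2, 4] / [5, 8];  Q = [1, 3, 4] / [2, 5]
  Insert 7 (step 6): P = [1, 2, 4, 7] / [5, 8];  Q = [1, 3, 4, 6] / [2, 5]
  Insert 6 (step 7): P = [1, 2, 4, 6] / [5, 7] / [8];  Q = [1, 3, 4, 6] / [2, 5] / [7]
  Insert 3 (step 8): P = [1, 2, 3, 6] / [4, 7] / [5] / [8];  Q = [1, 3, 4, 6] / [2, 5] / [7] / [8]
Final shape: (4, 2, 1, 1).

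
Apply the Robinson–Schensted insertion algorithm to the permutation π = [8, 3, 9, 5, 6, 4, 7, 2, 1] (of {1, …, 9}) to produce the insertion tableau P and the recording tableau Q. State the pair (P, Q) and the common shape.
P = [1, 4, 6, 7] / [2, 9] / [3] / [5] / [8];  Q = [1, 3, 5, 7] / [2, 4] / [6] / [8] / [9];  common shape = (4, 2, 1, 1, 1)

Row-insert the values π_1, π_2, … into P one at a time, bumping the leftmost entry strictly greater than the inserted value down to the next row. The recording tableau Q records, in position (i, j), the step at which that cell was added to P.
  Insert 8 (step 1): P = [8];  Q = [1]
  Insert 3 (step 2): P = [3] / [8];  Q = [1] / [2]
  Insert 9 (step 3): P = [3, 9] / [8];  Q = [1, 3] / [2]
  Insert 5 (step 4): P = [3, 5] / [8, 9];  Q = [1, 3] / [2, 4]
  Insert 6 (step 5): P = [3, 5, 6] / [8, 9];  Q = [1, 3, 5] / [2, 4]
  Insert 4 (step 6): P = [3, 4, 6] / [5, 9] / [8];  Q = [1, 3, 5] / [2, 4] / [6]
  Insert 7 (step 7): P = [3, 4, 6, 7] / [5, 9] / [8];  Q = [1, 3, 5, 7] / [2, 4] / [6]
  Insert 2 (step 8): P = [2, 4, 6, 7] / [3, 9] / [5] / [8];  Q = [1, 3, 5, 7] / [2, 4] / [6] / [8]
  Insert 1 (step 9): P = [1, 4, 6, 7] / [2, 9] / [3] / [5] / [8];  Q = [1, 3, 5, 7] / [2, 4] / [6] / [8] / [9]
Final shape: (4, 2, 1, 1, 1).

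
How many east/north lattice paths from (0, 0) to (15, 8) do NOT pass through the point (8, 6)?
Number of paths = 382206

Total paths from (0, 0) to (15, 8): C(23, 15) = 490314. Paths through (8, 6): (paths (0, 0) → (8, 6)) × (paths (8, 6) → (15, 8)) = C(14, 8) · C(9, 7) = 3003 · 36 = 108108. Avoidance count = 490314 − 108108 = 382206.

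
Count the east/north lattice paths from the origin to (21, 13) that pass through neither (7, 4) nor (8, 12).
Number of paths = 656589060

Inclusion–exclusion. Total paths: C(34, 21) = 927983760. Through P₁: C(11, 7)·C(23, 14) = 269672700. Through P₂: C(20, 8)·C(14, 13) = 1763580. Since P₁ is strictly southwest of P₂, a monotone path through both must visit P₁ then P₂; paths through both = C(11, 7)·C(9, 1)·C(14, 13) = 41580. Avoid both = 927983760 − 269672700 − 1763580 + 41580 = 656589060.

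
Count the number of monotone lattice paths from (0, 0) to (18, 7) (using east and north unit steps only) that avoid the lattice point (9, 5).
Number of paths = 370590

Total paths from (0, 0) to (18, 7): C(25, 18) = 480700. Paths through (9, 5): (paths (0, 0) → (9, 5)) × (paths (9, 5) → (18, 7)) = C(14, 9) · C(11, 9) = 2002 · 55 = 110110. Avoidance count = 480700 − 110110 = 370590.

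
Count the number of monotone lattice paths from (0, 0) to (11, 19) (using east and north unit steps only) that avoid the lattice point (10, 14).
Number of paths = 42859764

Total paths from (0, 0) to (11, 19): C(30, 11) = 54627300. Paths through (10, 14): (paths (0, 0) → (10, 14)) × (paths (10, 14) → (11, 19)) = C(24, 10) · C(6, 1) = 1961256 · 6 = 11767536. Avoidance count = 54627300 − 11767536 = 42859764.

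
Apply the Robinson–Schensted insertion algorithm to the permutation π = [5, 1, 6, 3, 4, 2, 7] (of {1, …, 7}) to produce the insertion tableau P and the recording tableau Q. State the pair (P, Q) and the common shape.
P = [1, 2, 4, 7] / [3, 6] / [5];  Q = [1, 3, 5, 7] / [2, 4] / [6];  common shape = (4, 2, 1)

Row-insert the values π_1, π_2, … into P one at a time, bumping the leftmost entry strictly greater than the inserted value down to the next row. The recording tableau Q records, in position (i, j), the step at which that cell was added to P.
  Insert 5 (step 1): P = [5];  Q = [1]
  Insert 1 (step 2): P = [1] / [5];  Q = [1] / [2]
  Insert 6 (step 3): P = [1, 6] / [5];  Q = [1, 3] / [2]
  Insert 3 (step 4): P = [1, 3] / [5, 6];  Q = [1, 3] / [2, 4]
  Insert 4 (step 5): P = [1, 3, 4] / [5, 6];  Q = [1, 3, 5] / [2, 4]
  Insert 2 (step 6): P = [1, 2, 4] / [3, 6] / [5];  Q = [1, 3, 5] / [2, 4] / [6]
  Insert 7 (step 7): P = [1, 2, 4, 7] / [3, 6] / [5];  Q = [1, 3, 5, 7] / [2, 4] / [6]
Final shape: (4, 2, 1).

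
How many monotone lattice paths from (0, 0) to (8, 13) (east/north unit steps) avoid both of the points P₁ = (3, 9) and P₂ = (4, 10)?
Number of paths = 156135

Inclusion–exclusion. Total paths: C(21, 8) = 203490. Through P₁: C(12, 3)·C(9, 5) = 27720. Through P₂: C(14, 4)·C(7, 4) = 35035. Since P₁ is strictly southwest of P₂, a monotone path through both must visit P₁ then P₂; paths through both = C(12, 3)·C(2, 1)·C(7, 4) = 15400. Avoid both = 203490 − 27720 − 35035 + 15400 = 156135.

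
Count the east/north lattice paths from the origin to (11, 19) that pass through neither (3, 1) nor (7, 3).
Number of paths = 48087500

Inclusion–exclusion. Total paths: C(30, 11) = 54627300. Through P₁: C(4, 3)·C(26, 8) = 6249100. Through P₂: C(10, 7)·C(20, 4) = 581400. Since P₁ is strictly southwest of P₂, a monotone path through both must visit P₁ then P₂; paths through both = C(4, 3)·C(6, 4)·C(20, 4) = 290700. Avoid both = 54627300 − 6249100 − 581400 + 290700 = 48087500.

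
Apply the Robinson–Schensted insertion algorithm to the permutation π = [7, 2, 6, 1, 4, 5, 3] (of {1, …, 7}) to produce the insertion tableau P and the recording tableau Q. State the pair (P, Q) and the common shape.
P = [1, 3, 5] / [2, 4] / [6] / [7];  Q = [1, 3, 6] / [2, 5] / [4] / [7];  common shape = (3, 2, 1, 1)

Row-insert the values π_1, π_2, … into P one at a time, bumping the leftmost entry strictly greater than the inserted value down to the next row. The recording tableau Q records, in position (i, j), the step at which that cell was added to P.
  Insert 7 (step 1): P = [7];  Q = [1]
  Insert 2 (step 2): P = [2] / [7];  Q = [1] / [2]
  Insert 6 (step 3): P = [2, 6] / [7];  Q = [1, 3] / [2]
  Insert 1 (step 4): P = [1, 6] / [2] / [7];  Q = [1, 3] / [2] / [4]
  Insert 4 (step 5): P = [1, 4] / [2, 6] / [7];  Q = [1, 3] / [2, 5] / [4]
  Insert 5 (step 6): P = [1, 4, 5] / [2, 6] / [7];  Q = [1, 3, 6] / [2, 5] / [4]
  Insert 3 (step 7): P = [1, 3, 5] / [2, 4] / [6] / [7];  Q = [1, 3, 6] / [2, 5] / [4] / [7]
Final shape: (3, 2, 1, 1).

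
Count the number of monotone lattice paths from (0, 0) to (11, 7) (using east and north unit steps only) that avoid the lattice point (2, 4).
Number of paths = 28524

Total paths from (0, 0) to (11, 7): C(18, 11) = 31824. Paths through (2, 4): (paths (0, 0) → (2, 4)) × (paths (2, 4) → (11, 7)) = C(6, 2) · C(12, 9) = 15 · 220 = 3300. Avoidance count = 31824 − 3300 = 28524.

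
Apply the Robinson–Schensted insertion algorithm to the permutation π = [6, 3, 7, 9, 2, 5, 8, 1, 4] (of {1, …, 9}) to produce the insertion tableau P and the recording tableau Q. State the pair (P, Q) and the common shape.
P = [1, 4, 8] / [2, 5, 9] / [3, 7] / [6];  Q = [1, 3, 4] / [2, 6, 7] / [5, 9] / [8];  common shape = (3, 3, 2, 1)

Row-insert the values π_1, π_2, … into P one at a time, bumping the leftmost entry strictly greater than the inserted value down to the next row. The recording tableau Q records, in position (i, j), the step at which that cell was added to P.
  Insert 6 (step 1): P = [6];  Q = [1]
  Insert 3 (step 2): P = [3] / [6];  Q = [1] / [2]
  Insert 7 (step 3): P = [3, 7] / [6];  Q = [1, 3] / [2]
  Insert 9 (step 4): P = [3, 7, 9] / [6];  Q = [1, 3, 4] / [2]
  Insert 2 (step 5): P = [2, 7, 9] / [3] / [6];  Q = [1, 3, 4] / [2] / [5]
  Insert 5 (step 6): P = [2, 5, 9] / [3, 7] / [6];  Q = [1, 3, 4] / [2, 6] / [5]
  Insert 8 (step 7): P = [2, 5, 8] / [3, 7, 9] / [6];  Q = [1, 3, 4] / [2, 6, 7] / [5]
  Insert 1 (step 8): P = [1, 5, 8] / [2, 7, 9] / [3] / [6];  Q = [1, 3, 4] / [2, 6, 7] / [5] / [8]
  Insert 4 (step 9): P = [1, 4, 8] / [2, 5, 9] / [3, 7] / [6];  Q = [1, 3, 4] / [2, 6, 7] / [5, 9] / [8]
Final shape: (3, 3, 2, 1).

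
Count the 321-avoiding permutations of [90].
C_90 = 1000134600800354781929399250536541864362461089950800

These 321-avoiding permutations are counted by the Catalan number C_n = (1/(n + 1)) · C(2n, n). For n = 90: C_90 = (1/91) · C(180, 90) = 91012248672832285155575331798825309656983959185522800/91 = 1000134600800354781929399250536541864362461089950800.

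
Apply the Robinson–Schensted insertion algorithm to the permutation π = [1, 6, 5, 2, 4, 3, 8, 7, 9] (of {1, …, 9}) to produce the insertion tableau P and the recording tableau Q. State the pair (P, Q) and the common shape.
P = [1, 2, 3, 7, 9] / [4, 8] / [5] / [6];  Q = [1, 2, 5, 7, 9] / [3, 8] / [4] / [6];  common shape = (5, 2, 1, 1)

Row-insert the values π_1, π_2, … into P one at a time, bumping the leftmost entry strictly greater than the inserted value down to the next row. The recording tableau Q records, in position (i, j), the step at which that cell was added to P.
  Insert 1 (step 1): P = [1];  Q = [1]
  Insert 6 (step 2): P = [1, 6];  Q = [1, 2]
  Insert 5 (step 3): P = [1, 5] / [6];  Q = [1, 2] / [3]
  Insert 2 (step 4): P = [1, 2] / [5] / [6];  Q = [1, 2] / [3] / [4]
  Insert 4 (step 5): P = [1, 2, 4] / [5] / [6];  Q = [1, 2, 5] / [3] / [4]
  Insert 3 (step 6): P = [1, 2, 3] / [4] / [5] / [6];  Q = [1, 2, 5] / [3] / [4] / [6]
  Insert 8 (step 7): P = [1, 2, 3, 8] / [4] / [5] / [6];  Q = [1, 2, 5, 7] / [3] / [4] / [6]
  Insert 7 (step 8): P = [1, 2, 3, 7] / [4, 8] / [5] / [6];  Q = [1, 2, 5, 7] / [3, 8] / [4] / [6]
  Insert 9 (step 9): P = [1, 2, 3, 7, 9] / [4, 8] / [5] / [6];  Q = [1, 2, 5, 7, 9] / [3, 8] / [4] / [6]
Final shape: (5, 2, 1, 1).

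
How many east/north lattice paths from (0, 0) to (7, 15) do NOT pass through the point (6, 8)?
Number of paths = 146520

Total paths from (0, 0) to (7, 15): C(22, 7) = 170544. Paths through (6, 8): (paths (0, 0) → (6, 8)) × (paths (6, 8) → (7, 15)) = C(14, 6) · C(8, 1) = 3003 · 8 = 24024. Avoidance count = 170544 − 24024 = 146520.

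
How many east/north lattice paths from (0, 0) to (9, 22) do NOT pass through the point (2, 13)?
Number of paths = 18958875

Total paths from (0, 0) to (9, 22): C(31, 9) = 20160075. Paths through (2, 13): (paths (0, 0) → (2, 13)) × (paths (2, 13) → (9, 22)) = C(15, 2) · C(16, 7) = 105 · 11440 = 1201200. Avoidance count = 20160075 − 1201200 = 18958875.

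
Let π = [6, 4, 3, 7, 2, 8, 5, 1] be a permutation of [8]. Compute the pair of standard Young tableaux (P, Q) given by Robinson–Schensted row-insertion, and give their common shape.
P = [1, 5, 8] / [2, 7] / [3] / [4] / [6];  Q = [1, 4, 6] / [2, 7] / [3] / [5] / [8];  common shape = (3, 2, 1, 1, 1)

Row-insert the values π_1, π_2, … into P one at a time, bumping the leftmost entry strictly greater than the inserted value down to the next row. The recording tableau Q records, in position (i, j), the step at which that cell was added to P.
  Insert 6 (step 1): P = [6];  Q = [1]
  Insert 4 (step 2): P = [4] / [6];  Q = [1] / [2]
  Insert 3 (step 3): P = [3] / [4] / [6];  Q = [1] / [2] / [3]
  Insert 7 (step 4): P = [3, 7] / [4] / [6];  Q = [1, 4] / [2] / [3]
  Insert 2 (step 5): P = [2, 7] / [3] / [4] / [6];  Q = [1, 4] / [2] / [3] / [5]
  Insert 8 (step 6): P = [2, 7, 8] / [3] / [4] / [6];  Q = [1, 4, 6] / [2] / [3] / [5]
  Insert 5 (step 7): P = [2, 5, 8] / [3, 7] / [4] / [6];  Q = [1, 4, 6] / [2, 7] / [3] / [5]
  Insert 1 (step 8): P = [1, 5, 8] / [2, 7] / [3] / [4] / [6];  Q = [1, 4, 6] / [2, 7] / [3] / [5] / [8]
Final shape: (3, 2, 1, 1, 1).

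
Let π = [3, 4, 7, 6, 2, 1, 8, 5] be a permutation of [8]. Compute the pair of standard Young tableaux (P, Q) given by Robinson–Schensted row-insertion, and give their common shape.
P = [1, 4, 5, 8] / [2, 6] / [3] / [7];  Q = [1, 2, 3, 7] / [4, 8] / [5] / [6];  common shape = (4, 2, 1, 1)

Row-insert the values π_1, π_2, … into P one at a time, bumping the leftmost entry strictly greater than the inserted value down to the next row. The recording tableau Q records, in position (i, j), the step at which that cell was added to P.
  Insert 3 (step 1): P = [3];  Q = [1]
  Insert 4 (step 2): P = [3, 4];  Q = [1, 2]
  Insert 7 (step 3): P = [3, 4, 7];  Q = [1, 2, 3]
  Insert 6 (step 4): P = [3, 4, 6] / [7];  Q = [1, 2, 3] / [4]
  Insert 2 (step 5): P = [2, 4, 6] / [3] / [7];  Q = [1, 2, 3] / [4] / [5]
  Insert 1 (step 6): P = [1, 4, 6] / [2] / [3] / [7];  Q = [1, 2, 3] / [4] / [5] / [6]
  Insert 8 (step 7): P = [1, 4, 6, 8] / [2] / [3] / [7];  Q = [1, 2, 3, 7] / [4] / [5] / [6]
  Insert 5 (step 8): P = [1, 4, 5, 8] / [2, 6] / [3] / [7];  Q = [1, 2, 3, 7] / [4, 8] / [5] / [6]
Final shape: (4, 2, 1, 1).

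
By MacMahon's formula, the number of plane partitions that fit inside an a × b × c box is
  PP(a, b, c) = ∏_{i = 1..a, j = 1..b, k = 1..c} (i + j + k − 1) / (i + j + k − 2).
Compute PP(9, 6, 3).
PP(9, 6, 3) = 2530768240

Evaluate the triple product over i = 1..9, j = 1..6, k = 1..3. The factors are (2/1) · (3/2) · (4/3) · (3/2) · (4/3) · (5/4) · (4/3) · (5/4) · … (162 factors total). The numerators and denominators telescope so the product is an integer; carrying out the multiplication exactly gives PP(9, 6, 3) = 2530768240.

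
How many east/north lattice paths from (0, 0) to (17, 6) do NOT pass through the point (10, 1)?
Number of paths = 92235

Total paths from (0, 0) to (17, 6): C(23, 17) = 100947. Paths through (10, 1): (paths (0, 0) → (10, 1)) × (paths (10, 1) → (17, 6)) = C(11, 10) · C(12, 7) = 11 · 792 = 8712. Avoidance count = 100947 − 8712 = 92235.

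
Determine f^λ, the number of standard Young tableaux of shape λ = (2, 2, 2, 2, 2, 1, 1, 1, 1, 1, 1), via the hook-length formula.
# SYT of shape (2, 2, 2, 2, 2, 1, 1, 1, 1, 1, 1) = 2548

Hook-length formula: f^λ = n! / Π hook(c), product over all cells c of the Young diagram. For λ = (2, 2, 2, 2, 2, 1, 1, 1, 1, 1, 1), n = 16 boxes. Hook lengths by row (left-to-right, top-to-bottom): [12, 5]; [11, 4]; [10, 3]; [9, 2]; [8, 1]; [6]; [5]; [4]; [3]; [2]; [1]. Product of hooks = 8211456000. So f^λ = 16! / 8211456000 = 20922789888000 / 8211456000 = 2548.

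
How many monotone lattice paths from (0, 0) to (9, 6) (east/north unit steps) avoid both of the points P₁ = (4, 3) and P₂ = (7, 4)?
Number of paths = 1905

Inclusion–exclusion. Total paths: C(15, 9) = 5005. Through P₁: C(7, 4)·C(8, 5) = 1960. Through P₂: C(11, 7)·C(4, 2) = 1980. Since P₁ is strictly southwest of P₂, a monotone path through both must visit P₁ then P₂; paths through both = C(7, 4)·C(4, 3)·C(4, 2) = 840. Avoid both = 5005 − 1960 − 1980 + 840 = 1905.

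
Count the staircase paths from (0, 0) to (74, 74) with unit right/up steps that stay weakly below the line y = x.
C_74 = 311496878311103321137536291518809134027240

These NE paths below the diagonal are counted by the Catalan number C_n = (1/(n + 1)) · C(2n, n). For n = 74: C_74 = (1/75) · C(148, 74) = 23362265873332749085315221863910685052043000/75 = 311496878311103321137536291518809134027240.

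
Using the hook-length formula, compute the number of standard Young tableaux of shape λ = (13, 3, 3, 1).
# SYT of shape (13, 3, 3, 1) = 959310

Hook-length formula: f^λ = n! / Π hook(c), product over all cells c of the Young diagram. For λ = (13, 3, 3, 1), n = 20 boxes. Hook lengths by row (left-to-right, top-to-bottom): [16, 14, 13, 10, 9, 8, 7, 6, 5, 4, 3, 2, 1]; [5, 3, 2]; [4, 2, 1]; [1]. Product of hooks = 2536095744000. So f^λ = 20! / 2536095744000 = 2432902008176640000 / 2536095744000 = 959310.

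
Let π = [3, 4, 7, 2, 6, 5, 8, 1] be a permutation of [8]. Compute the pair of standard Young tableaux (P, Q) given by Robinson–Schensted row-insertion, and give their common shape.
P = [1, 4, 5, 8] / [2, 6] / [3] / [7];  Q = [1, 2, 3, 7] / [4, 5] / [6] / [8];  common shape = (4, 2, 1, 1)

Row-insert the values π_1, π_2, … into P one at a time, bumping the leftmost entry strictly greater than the inserted value down to the next row. The recording tableau Q records, in position (i, j), the step at which that cell was added to P.
  Insert 3 (step 1): P = [3];  Q = [1]
  Insert 4 (step 2): P = [3, 4];  Q = [1, 2]
  Insert 7 (step 3): P = [3, 4, 7];  Q = [1, 2, 3]
  Insert 2 (step 4): P = [2, 4, 7] / [3];  Q = [1, 2, 3] / [4]
  Insert 6 (step 5): P = [2, 4, 6] / [3, 7];  Q = [1, 2, 3] / [4, 5]
  Insert 5 (step 6): P = [2, 4, 5] / [3, 6] / [7];  Q = [1, 2, 3] / [4, 5] / [6]
  Insert 8 (step 7): P = [2, 4, 5, 8] / [3, 6] / [7];  Q = [1, 2, 3, 7] / [4, 5] / [6]
  Insert 1 (step 8): P = [1, 4, 5, 8] / [2, 6] / [3] / [7];  Q = [1, 2, 3, 7] / [4, 5] / [6] / [8]
Final shape: (4, 2, 1, 1).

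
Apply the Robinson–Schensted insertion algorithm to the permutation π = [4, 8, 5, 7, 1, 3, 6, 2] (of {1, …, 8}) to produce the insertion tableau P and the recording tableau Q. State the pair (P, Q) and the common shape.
P = [1, 2, 6] / [3, 5, 7] / [4] / [8];  Q = [1, 2, 4] / [3, 6, 7] / [5] / [8];  common shape = (3, 3, 1, 1)

Row-insert the values π_1, π_2, … into P one at a time, bumping the leftmost entry strictly greater than the inserted value down to the next row. The recording tableau Q records, in position (i, j), the step at which that cell was added to P.
  Insert 4 (step 1): P = [4];  Q = [1]
  Insert 8 (step 2): P = [4, 8];  Q = [1, 2]
  Insert 5 (step 3): P = [4, 5] / [8];  Q = [1, 2] / [3]
  Insert 7 (step 4): P = [4, 5, 7] / [8];  Q = [1, 2, 4] / [3]
  Insert 1 (step 5): P = [1, 5, 7] / [4] / [8];  Q = [1, 2, 4] / [3] / [5]
  Insert 3 (step 6): P = [1, 3, 7] / [4, 5] / [8];  Q = [1, 2, 4] / [3, 6] / [5]
  Insert 6 (step 7): P = [1, 3, 6] / [4, 5, 7] / [8];  Q = [1, 2, 4] / [3, 6, 7] / [5]
  Insert 2 (step 8): P = [1, 2, 6] / [3, 5, 7] / [4] / [8];  Q = [1, 2, 4] / [3, 6, 7] / [5] / [8]
Final shape: (3, 3, 1, 1).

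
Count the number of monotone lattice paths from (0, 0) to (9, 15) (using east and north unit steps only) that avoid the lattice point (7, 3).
Number of paths = 1296584

Total paths from (0, 0) to (9, 15): C(24, 9) = 1307504. Paths through (7, 3): (paths (0, 0) → (7, 3)) × (paths (7, 3) → (9, 15)) = C(10, 7) · C(14, 2) = 120 · 91 = 10920. Avoidance count = 1307504 − 10920 = 1296584.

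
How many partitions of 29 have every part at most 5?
p(29, parts ≤ 5) = 603

Use the recurrence p(n, m) = p(n, m−1) + p(n−m, m): either the largest part is < m (count p(n, m−1)) or the largest part is exactly m (remove one copy of m, count p(n−m, m)). With p(0, ·) = 1 this gives p(29, parts ≤ 5) = 603. (By conjugating Young diagrams, this also counts partitions of 29 into at most 5 parts.)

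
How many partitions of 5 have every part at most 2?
p(5, parts ≤ 2) = 3

Partitions of 5 with all parts ≤ 2: 2+2+1, 2+1+1+1, 1+1+1+1+1. Count = 3.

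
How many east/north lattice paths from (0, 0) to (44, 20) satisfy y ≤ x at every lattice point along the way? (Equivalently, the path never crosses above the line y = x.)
Number of paths = 10899847657028400

By the reflection principle (André's argument), the number of monotone paths to (44, 20) with n ≤ m that never go above y = x is C(64, 44) − C(64, 45) = 19619725782651120 − 8719878125622720 = 10899847657028400.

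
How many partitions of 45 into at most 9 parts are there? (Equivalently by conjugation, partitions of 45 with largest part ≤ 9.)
p(45, parts ≤ 9) = 25331

Use the recurrence p(n, m) = p(n, m−1) + p(n−m, m): either the largest part is < m (count p(n, m−1)) or the largest part is exactly m (remove one copy of m, count p(n−m, m)). With p(0, ·) = 1 this gives p(45, parts ≤ 9) = 25331. (By conjugating Young diagrams, this also counts partitions of 45 into at most 9 parts.)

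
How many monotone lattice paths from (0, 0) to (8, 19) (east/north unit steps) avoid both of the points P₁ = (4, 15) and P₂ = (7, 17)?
Number of paths = 1026723

Inclusion–exclusion. Total paths: C(27, 8) = 2220075. Through P₁: C(19, 4)·C(8, 4) = 271320. Through P₂: C(24, 7)·C(3, 1) = 1038312. Since P₁ is strictly southwest of P₂, a monotone path through both must visit P₁ then P₂; paths through both = C(19, 4)·C(5, 3)·C(3, 1) = 116280. Avoid both = 2220075 − 271320 − 1038312 + 116280 = 1026723.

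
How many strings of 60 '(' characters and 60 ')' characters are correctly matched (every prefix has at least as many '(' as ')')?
C_60 = 1583850964596120042686772779038896

These balanced parentheses are counted by the Catalan number C_n = (1/(n + 1)) · C(2n, n). For n = 60: C_60 = (1/61) · C(120, 60) = 96614908840363322603893139521372656/61 = 1583850964596120042686772779038896.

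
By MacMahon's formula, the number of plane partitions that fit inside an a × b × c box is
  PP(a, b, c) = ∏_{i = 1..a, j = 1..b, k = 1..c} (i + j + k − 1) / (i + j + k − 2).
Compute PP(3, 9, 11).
PP(3, 9, 11) = 44648855844320

Evaluate the triple product over i = 1..3, j = 1..9, k = 1..11. The factors are (2/1) · (3/2) · (4/3) · (5/4) · (6/5) · (7/6) · (8/7) · (9/8) · … (297 factors total). The numerators and denominators telescope so the product is an integer; carrying out the multiplication exactly gives PP(3, 9, 11) = 44648855844320.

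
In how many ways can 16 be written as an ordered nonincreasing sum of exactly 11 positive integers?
p(16, 11 parts) = 7

Partitions of n into exactly k parts ↔ partitions of n − k into at most k parts (subtract 1 from each part). For n = 16, k = 11, the partitions are: 6+1+1+1+1+1+1+1+1+1+1, 5+2+1+1+1+1+1+1+1+1+1, 4+3+1+1+1+1+1+1+1+1+1, 4+2+2+1+1+1+1+1+1+1+1, 3+3+2+1+1+1+1+1+1+1+1, 3+2+2+2+1+1+1+1+1+1+1, 2+2+2+2+2+1+1+1+1+1+1. Count = 7.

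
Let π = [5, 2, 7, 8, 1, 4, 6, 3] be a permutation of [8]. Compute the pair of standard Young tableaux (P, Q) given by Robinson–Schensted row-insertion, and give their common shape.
P = [1, 3, 6] / [2, 4, 8] / [5, 7];  Q = [1, 3, 4] / [2, 6, 7] / [5, 8];  common shape = (3, 3, 2)

Row-insert the values π_1, π_2, … into P one at a time, bumping the leftmost entry strictly greater than the inserted value down to the next row. The recording tableau Q records, in position (i, j), the step at which that cell was added to P.
  Insert 5 (step 1): P = [5];  Q = [1]
  Insert 2 (step 2): P = [2] / [5];  Q = [1] / [2]
  Insert 7 (step 3): P = [2, 7] / [5];  Q = [1, 3] / [2]
  Insert 8 (step 4): P = [2, 7, 8] / [5];  Q = [1, 3, 4] / [2]
  Insert 1 (step 5): P = [1, 7, 8] / [2] / [5];  Q = [1, 3, 4] / [2] / [5]
  Insert 4 (step 6): P = [1, 4, 8] / [2, 7] / [5];  Q = [1, 3, 4] / [2, 6] / [5]
  Insert 6 (step 7): P = [1, 4, 6] / [2, 7, 8] / [5];  Q = [1, 3, 4] / [2, 6, 7] / [5]
  Insert 3 (step 8): P = [1, 3, 6] / [2, 4, 8] / [5, 7];  Q = [1, 3, 4] / [2, 6, 7] / [5, 8]
Final shape: (3, 3, 2).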